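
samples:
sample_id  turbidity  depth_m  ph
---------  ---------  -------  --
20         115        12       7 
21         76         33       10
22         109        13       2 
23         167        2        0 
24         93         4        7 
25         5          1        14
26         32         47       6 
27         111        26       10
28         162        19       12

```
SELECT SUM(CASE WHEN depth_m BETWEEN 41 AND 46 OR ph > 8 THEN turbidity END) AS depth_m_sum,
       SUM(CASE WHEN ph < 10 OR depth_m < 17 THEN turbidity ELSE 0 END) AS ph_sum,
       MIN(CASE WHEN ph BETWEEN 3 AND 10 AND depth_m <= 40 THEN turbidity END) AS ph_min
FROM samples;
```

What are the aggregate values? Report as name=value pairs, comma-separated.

depth_m_sum=354, ph_sum=521, ph_min=76

[depth_m_sum: depth_m BETWEEN 41 AND 46 OR ph > 8]
sample_id=20: ✗
sample_id=21: ✓ → 76
sample_id=22: ✗
sample_id=23: ✗
sample_id=24: ✗
sample_id=25: ✓ → 5
sample_id=26: ✗
sample_id=27: ✓ → 111
sample_id=28: ✓ → 162
depth_m_sum = 76 + 5 + 111 + 162 = 354
—
[ph_sum: ph < 10 OR depth_m < 17]
sample_id=20: ✓ → 115
sample_id=21: ✗
sample_id=22: ✓ → 109
sample_id=23: ✓ → 167
sample_id=24: ✓ → 93
sample_id=25: ✓ → 5
sample_id=26: ✓ → 32
sample_id=27: ✗
sample_id=28: ✗
ph_sum = 115 + 109 + 167 + 93 + 5 + 32 = 521
—
[ph_min: ph BETWEEN 3 AND 10 AND depth_m <= 40]
sample_id=20: ✓ → 115
sample_id=21: ✓ → 76
sample_id=22: ✗
sample_id=23: ✗
sample_id=24: ✓ → 93
sample_id=25: ✗
sample_id=26: ✗
sample_id=27: ✓ → 111
sample_id=28: ✗
ph_min = MIN(115, 76, 93, 111) = 76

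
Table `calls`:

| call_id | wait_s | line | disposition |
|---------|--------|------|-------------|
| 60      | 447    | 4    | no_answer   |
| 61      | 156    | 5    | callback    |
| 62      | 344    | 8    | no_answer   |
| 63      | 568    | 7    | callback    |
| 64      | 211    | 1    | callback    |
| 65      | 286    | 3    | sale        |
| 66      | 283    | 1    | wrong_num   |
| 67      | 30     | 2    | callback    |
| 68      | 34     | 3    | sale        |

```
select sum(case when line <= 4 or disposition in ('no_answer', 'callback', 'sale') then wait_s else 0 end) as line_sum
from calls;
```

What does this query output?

2359

call_id=60: ✓ → 447
call_id=61: ✓ → 156
call_id=62: ✓ → 344
call_id=63: ✓ → 568
call_id=64: ✓ → 211
call_id=65: ✓ → 286
call_id=66: ✓ → 283
call_id=67: ✓ → 30
call_id=68: ✓ → 34
line_sum = 447 + 156 + 344 + 568 + 211 + 286 + 283 + 30 + 34 = 2359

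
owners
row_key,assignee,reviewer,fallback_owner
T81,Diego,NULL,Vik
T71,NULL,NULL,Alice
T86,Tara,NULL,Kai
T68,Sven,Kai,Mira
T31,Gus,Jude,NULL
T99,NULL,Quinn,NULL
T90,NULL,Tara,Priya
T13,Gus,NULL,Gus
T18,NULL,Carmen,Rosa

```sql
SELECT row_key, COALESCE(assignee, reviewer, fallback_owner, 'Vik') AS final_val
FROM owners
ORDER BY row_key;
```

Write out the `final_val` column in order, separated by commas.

Gus, Carmen, Gus, Sven, Alice, Diego, Tara, Tara, Quinn

row_key=T13: assignee=Gus → Gus
row_key=T18: assignee=NULL, reviewer=Carmen → Carmen
row_key=T31: assignee=Gus → Gus
row_key=T68: assignee=Sven → Sven
row_key=T71: assignee=NULL, reviewer=NULL, fallback_owner=Alice → Alice
row_key=T81: assignee=Diego → Diego
row_key=T86: assignee=Tara → Tara
row_key=T90: assignee=NULL, reviewer=Tara → Tara
row_key=T99: assignee=NULL, reviewer=Quinn → Quinn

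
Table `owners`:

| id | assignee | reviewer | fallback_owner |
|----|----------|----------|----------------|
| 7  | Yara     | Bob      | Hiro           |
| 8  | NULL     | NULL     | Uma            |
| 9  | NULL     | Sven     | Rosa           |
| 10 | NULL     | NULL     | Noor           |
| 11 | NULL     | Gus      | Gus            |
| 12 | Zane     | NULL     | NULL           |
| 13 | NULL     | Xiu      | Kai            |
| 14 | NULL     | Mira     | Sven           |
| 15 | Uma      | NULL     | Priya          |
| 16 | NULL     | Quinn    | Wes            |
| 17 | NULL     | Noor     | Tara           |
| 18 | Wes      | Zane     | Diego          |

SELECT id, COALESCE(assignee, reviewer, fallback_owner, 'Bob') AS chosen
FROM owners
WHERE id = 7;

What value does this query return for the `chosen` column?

id = 7: assignee=Yara, reviewer=Bob, fallback_owner=Hiro.
assignee=Yara → Yara

Yara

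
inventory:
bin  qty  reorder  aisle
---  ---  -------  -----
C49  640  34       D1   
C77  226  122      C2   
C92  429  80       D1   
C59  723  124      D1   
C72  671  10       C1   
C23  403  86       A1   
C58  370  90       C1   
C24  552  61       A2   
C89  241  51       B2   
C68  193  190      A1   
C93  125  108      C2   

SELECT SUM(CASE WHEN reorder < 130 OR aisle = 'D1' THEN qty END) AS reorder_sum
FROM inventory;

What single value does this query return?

4380

bin=C49: ✓ → 640
bin=C77: ✓ → 226
bin=C92: ✓ → 429
bin=C59: ✓ → 723
bin=C72: ✓ → 671
bin=C23: ✓ → 403
bin=C58: ✓ → 370
bin=C24: ✓ → 552
bin=C89: ✓ → 241
bin=C68: ✗
bin=C93: ✓ → 125
reorder_sum = 640 + 226 + 429 + 723 + 671 + 403 + 370 + 552 + 241 + 125 = 4380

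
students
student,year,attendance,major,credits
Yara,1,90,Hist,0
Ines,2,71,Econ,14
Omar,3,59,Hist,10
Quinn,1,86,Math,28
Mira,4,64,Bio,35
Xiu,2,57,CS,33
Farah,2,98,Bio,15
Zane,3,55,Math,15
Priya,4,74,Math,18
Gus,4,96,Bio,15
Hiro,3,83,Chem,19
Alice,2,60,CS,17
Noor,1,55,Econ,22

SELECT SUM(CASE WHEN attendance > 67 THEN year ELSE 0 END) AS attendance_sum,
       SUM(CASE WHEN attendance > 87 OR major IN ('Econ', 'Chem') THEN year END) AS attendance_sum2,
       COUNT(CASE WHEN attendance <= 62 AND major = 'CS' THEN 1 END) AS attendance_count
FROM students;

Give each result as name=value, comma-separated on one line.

attendance_sum=17, attendance_sum2=13, attendance_count=2

[attendance_sum: attendance > 67]
student=Yara: ✓ → 1
student=Ines: ✓ → 2
student=Omar: ✗
student=Quinn: ✓ → 1
student=Mira: ✗
student=Xiu: ✗
student=Farah: ✓ → 2
student=Zane: ✗
student=Priya: ✓ → 4
student=Gus: ✓ → 4
student=Hiro: ✓ → 3
student=Alice: ✗
student=Noor: ✗
attendance_sum = 1 + 2 + 1 + 2 + 4 + 4 + 3 = 17
—
[attendance_sum2: attendance > 87 OR major IN ('Econ', 'Chem')]
student=Yara: ✓ → 1
student=Ines: ✓ → 2
student=Omar: ✗
student=Quinn: ✗
student=Mira: ✗
student=Xiu: ✗
student=Farah: ✓ → 2
student=Zane: ✗
student=Priya: ✗
student=Gus: ✓ → 4
student=Hiro: ✓ → 3
student=Alice: ✗
student=Noor: ✓ → 1
attendance_sum2 = 1 + 2 + 2 + 4 + 3 + 1 = 13
—
[attendance_count: attendance <= 62 AND major = 'CS']
student=Yara: ✗
student=Ines: ✗
student=Omar: ✗
student=Quinn: ✗
student=Mira: ✗
student=Xiu: ✓ → 1
student=Farah: ✗
student=Zane: ✗
student=Priya: ✗
student=Gus: ✗
student=Hiro: ✗
student=Alice: ✓ → 1
student=Noor: ✗
attendance_count = COUNT(1, 1) = 2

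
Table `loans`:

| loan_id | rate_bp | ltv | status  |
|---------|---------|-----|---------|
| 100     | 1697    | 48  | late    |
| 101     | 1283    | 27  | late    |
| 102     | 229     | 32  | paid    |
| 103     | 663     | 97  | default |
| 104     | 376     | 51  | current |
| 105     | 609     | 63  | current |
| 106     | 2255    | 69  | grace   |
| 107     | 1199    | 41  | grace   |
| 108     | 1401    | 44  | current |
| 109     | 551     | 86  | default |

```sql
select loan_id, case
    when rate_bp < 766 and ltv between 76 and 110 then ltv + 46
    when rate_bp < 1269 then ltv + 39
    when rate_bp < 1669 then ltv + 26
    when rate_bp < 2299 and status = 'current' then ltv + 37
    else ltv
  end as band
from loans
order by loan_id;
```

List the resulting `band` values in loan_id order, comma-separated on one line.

loan_id=100: ELSE → 48
loan_id=101: rate_bp < 1669 → 53
loan_id=102: rate_bp < 1269 → 71
loan_id=103: rate_bp < 766 and ltv between 76 and 110 → 143
loan_id=104: rate_bp < 1269 → 90
loan_id=105: rate_bp < 1269 → 102
loan_id=106: ELSE → 69
loan_id=107: rate_bp < 1269 → 80
loan_id=108: rate_bp < 1669 → 70
loan_id=109: rate_bp < 766 and ltv between 76 and 110 → 132

48, 53, 71, 143, 90, 102, 69, 80, 70, 132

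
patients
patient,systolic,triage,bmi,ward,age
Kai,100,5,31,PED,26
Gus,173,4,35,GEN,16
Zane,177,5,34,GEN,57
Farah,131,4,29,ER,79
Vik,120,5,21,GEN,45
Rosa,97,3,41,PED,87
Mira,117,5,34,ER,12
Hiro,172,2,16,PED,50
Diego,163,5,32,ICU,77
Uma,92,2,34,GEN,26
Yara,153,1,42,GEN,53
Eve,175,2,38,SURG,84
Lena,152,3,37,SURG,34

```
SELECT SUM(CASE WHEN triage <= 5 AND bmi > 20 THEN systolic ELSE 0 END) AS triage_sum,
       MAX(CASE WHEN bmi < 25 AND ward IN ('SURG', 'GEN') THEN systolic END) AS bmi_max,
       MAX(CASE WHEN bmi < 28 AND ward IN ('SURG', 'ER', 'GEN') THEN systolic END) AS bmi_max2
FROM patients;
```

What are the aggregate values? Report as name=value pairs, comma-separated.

[triage_sum: triage <= 5 AND bmi > 20]
patient=Kai: ✓ → 100
patient=Gus: ✓ → 173
patient=Zane: ✓ → 177
patient=Farah: ✓ → 131
patient=Vik: ✓ → 120
patient=Rosa: ✓ → 97
patient=Mira: ✓ → 117
patient=Hiro: ✗
patient=Diego: ✓ → 163
patient=Uma: ✓ → 92
patient=Yara: ✓ → 153
patient=Eve: ✓ → 175
patient=Lena: ✓ → 152
triage_sum = 100 + 173 + 177 + 131 + 120 + 97 + 117 + 163 + 92 + 153 + 175 + 152 = 1650
—
[bmi_max: bmi < 25 AND ward IN ('SURG', 'GEN')]
patient=Kai: ✗
patient=Gus: ✗
patient=Zane: ✗
patient=Farah: ✗
patient=Vik: ✓ → 120
patient=Rosa: ✗
patient=Mira: ✗
patient=Hiro: ✗
patient=Diego: ✗
patient=Uma: ✗
patient=Yara: ✗
patient=Eve: ✗
patient=Lena: ✗
bmi_max = MAX(120) = 120
—
[bmi_max2: bmi < 28 AND ward IN ('SURG', 'ER', 'GEN')]
patient=Kai: ✗
patient=Gus: ✗
patient=Zane: ✗
patient=Farah: ✗
patient=Vik: ✓ → 120
patient=Rosa: ✗
patient=Mira: ✗
patient=Hiro: ✗
patient=Diego: ✗
patient=Uma: ✗
patient=Yara: ✗
patient=Eve: ✗
patient=Lena: ✗
bmi_max2 = MAX(120) = 120

triage_sum=1650, bmi_max=120, bmi_max2=120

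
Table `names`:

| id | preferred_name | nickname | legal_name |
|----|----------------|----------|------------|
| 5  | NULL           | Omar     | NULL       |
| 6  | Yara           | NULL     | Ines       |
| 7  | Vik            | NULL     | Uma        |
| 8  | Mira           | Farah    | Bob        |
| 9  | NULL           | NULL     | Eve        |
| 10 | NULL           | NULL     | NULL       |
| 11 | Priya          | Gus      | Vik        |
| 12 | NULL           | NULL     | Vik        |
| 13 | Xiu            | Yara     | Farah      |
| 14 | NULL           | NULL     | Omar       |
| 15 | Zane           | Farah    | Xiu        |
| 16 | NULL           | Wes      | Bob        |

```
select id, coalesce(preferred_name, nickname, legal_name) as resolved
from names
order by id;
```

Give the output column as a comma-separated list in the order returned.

id=5: preferred_name=NULL, nickname=Omar → Omar
id=6: preferred_name=Yara → Yara
id=7: preferred_name=Vik → Vik
id=8: preferred_name=Mira → Mira
id=9: preferred_name=NULL, nickname=NULL, legal_name=Eve → Eve
id=10: preferred_name=NULL, nickname=NULL, legal_name=NULL (all NULL) → NULL
id=11: preferred_name=Priya → Priya
id=12: preferred_name=NULL, nickname=NULL, legal_name=Vik → Vik
id=13: preferred_name=Xiu → Xiu
id=14: preferred_name=NULL, nickname=NULL, legal_name=Omar → Omar
id=15: preferred_name=Zane → Zane
id=16: preferred_name=NULL, nickname=Wes → Wes

Omar, Yara, Vik, Mira, Eve, NULL, Priya, Vik, Xiu, Omar, Zane, Wes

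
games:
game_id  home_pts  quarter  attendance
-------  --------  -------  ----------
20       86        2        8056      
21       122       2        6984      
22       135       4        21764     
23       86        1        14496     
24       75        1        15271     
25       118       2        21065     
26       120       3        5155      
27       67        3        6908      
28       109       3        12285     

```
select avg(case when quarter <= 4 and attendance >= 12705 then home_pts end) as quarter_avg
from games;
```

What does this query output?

game_id=20: ✗
game_id=21: ✗
game_id=22: ✓ → 135
game_id=23: ✓ → 86
game_id=24: ✓ → 75
game_id=25: ✓ → 118
game_id=26: ✗
game_id=27: ✗
game_id=28: ✗
quarter_avg = (135 + 86 + 75 + 118) / 4 = 103.5

103.5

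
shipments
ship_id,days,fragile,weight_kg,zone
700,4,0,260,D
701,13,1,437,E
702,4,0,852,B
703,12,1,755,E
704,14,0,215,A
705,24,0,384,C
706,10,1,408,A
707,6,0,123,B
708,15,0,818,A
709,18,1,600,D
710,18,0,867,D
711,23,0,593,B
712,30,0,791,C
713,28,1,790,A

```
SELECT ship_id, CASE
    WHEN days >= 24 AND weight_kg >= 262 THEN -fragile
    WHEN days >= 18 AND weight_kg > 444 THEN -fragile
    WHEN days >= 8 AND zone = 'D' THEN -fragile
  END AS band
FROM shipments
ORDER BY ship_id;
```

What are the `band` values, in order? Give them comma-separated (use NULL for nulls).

NULL, NULL, NULL, NULL, NULL, 0, NULL, NULL, NULL, -1, 0, 0, 0, -1

ship_id=700: (no match → NULL) → NULL
ship_id=701: (no match → NULL) → NULL
ship_id=702: (no match → NULL) → NULL
ship_id=703: (no match → NULL) → NULL
ship_id=704: (no match → NULL) → NULL
ship_id=705: days >= 24 AND weight_kg >= 262 → 0
ship_id=706: (no match → NULL) → NULL
ship_id=707: (no match → NULL) → NULL
ship_id=708: (no match → NULL) → NULL
ship_id=709: days >= 18 AND weight_kg > 444 → -1
ship_id=710: days >= 18 AND weight_kg > 444 → 0
ship_id=711: days >= 18 AND weight_kg > 444 → 0
ship_id=712: days >= 24 AND weight_kg >= 262 → 0
ship_id=713: days >= 24 AND weight_kg >= 262 → -1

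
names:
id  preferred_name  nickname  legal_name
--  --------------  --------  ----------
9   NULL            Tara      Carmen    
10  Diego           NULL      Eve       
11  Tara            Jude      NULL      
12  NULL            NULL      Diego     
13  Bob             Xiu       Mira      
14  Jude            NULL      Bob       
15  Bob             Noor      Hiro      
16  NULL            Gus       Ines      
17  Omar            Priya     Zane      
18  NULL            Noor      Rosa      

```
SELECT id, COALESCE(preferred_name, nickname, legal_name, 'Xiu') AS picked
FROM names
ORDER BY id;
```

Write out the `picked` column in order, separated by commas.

Tara, Diego, Tara, Diego, Bob, Jude, Bob, Gus, Omar, Noor

id=9: preferred_name=NULL, nickname=Tara → Tara
id=10: preferred_name=Diego → Diego
id=11: preferred_name=Tara → Tara
id=12: preferred_name=NULL, nickname=NULL, legal_name=Diego → Diego
id=13: preferred_name=Bob → Bob
id=14: preferred_name=Jude → Jude
id=15: preferred_name=Bob → Bob
id=16: preferred_name=NULL, nickname=Gus → Gus
id=17: preferred_name=Omar → Omar
id=18: preferred_name=NULL, nickname=Noor → Noor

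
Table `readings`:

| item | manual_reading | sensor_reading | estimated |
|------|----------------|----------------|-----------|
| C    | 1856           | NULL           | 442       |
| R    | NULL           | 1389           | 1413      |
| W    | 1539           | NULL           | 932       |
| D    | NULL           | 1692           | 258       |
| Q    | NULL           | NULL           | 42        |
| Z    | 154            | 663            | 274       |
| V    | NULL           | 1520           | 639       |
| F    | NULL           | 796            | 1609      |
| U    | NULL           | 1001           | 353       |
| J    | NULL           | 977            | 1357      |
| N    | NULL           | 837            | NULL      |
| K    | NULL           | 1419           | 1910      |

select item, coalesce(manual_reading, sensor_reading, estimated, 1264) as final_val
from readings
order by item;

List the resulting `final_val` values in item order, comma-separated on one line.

1856, 1692, 796, 977, 1419, 837, 42, 1389, 1001, 1520, 1539, 154

item=C: manual_reading=1856 → 1856
item=D: manual_reading=NULL, sensor_reading=1692 → 1692
item=F: manual_reading=NULL, sensor_reading=796 → 796
item=J: manual_reading=NULL, sensor_reading=977 → 977
item=K: manual_reading=NULL, sensor_reading=1419 → 1419
item=N: manual_reading=NULL, sensor_reading=837 → 837
item=Q: manual_reading=NULL, sensor_reading=NULL, estimated=42 → 42
item=R: manual_reading=NULL, sensor_reading=1389 → 1389
item=U: manual_reading=NULL, sensor_reading=1001 → 1001
item=V: manual_reading=NULL, sensor_reading=1520 → 1520
item=W: manual_reading=1539 → 1539
item=Z: manual_reading=154 → 154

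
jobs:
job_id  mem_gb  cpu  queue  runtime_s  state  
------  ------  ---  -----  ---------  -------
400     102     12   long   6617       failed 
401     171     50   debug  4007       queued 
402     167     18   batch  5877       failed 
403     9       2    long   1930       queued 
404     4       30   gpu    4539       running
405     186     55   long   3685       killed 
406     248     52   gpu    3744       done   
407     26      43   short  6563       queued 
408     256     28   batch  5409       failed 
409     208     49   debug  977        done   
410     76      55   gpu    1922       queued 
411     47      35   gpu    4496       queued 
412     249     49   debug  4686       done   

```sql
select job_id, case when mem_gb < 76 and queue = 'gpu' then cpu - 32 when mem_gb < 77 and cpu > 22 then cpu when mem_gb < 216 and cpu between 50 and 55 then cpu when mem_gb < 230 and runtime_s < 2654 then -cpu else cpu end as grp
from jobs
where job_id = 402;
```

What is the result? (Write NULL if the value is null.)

job_id = 402: mem_gb=167, cpu=18, queue=batch, runtime_s=5877, state=failed.
mem_gb < 76 and queue = 'gpu' → false
mem_gb < 77 and cpu > 22 → false
mem_gb < 216 and cpu between 50 and 55 → false
mem_gb < 230 and runtime_s < 2654 → false
No prior WHEN matched → ELSE → 18

18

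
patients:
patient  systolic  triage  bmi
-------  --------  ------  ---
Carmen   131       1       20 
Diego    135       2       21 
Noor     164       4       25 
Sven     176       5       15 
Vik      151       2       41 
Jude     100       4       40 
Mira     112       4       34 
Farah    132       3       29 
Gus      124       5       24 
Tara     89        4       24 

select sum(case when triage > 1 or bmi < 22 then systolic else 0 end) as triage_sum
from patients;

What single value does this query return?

patient=Carmen: ✓ → 131
patient=Diego: ✓ → 135
patient=Noor: ✓ → 164
patient=Sven: ✓ → 176
patient=Vik: ✓ → 151
patient=Jude: ✓ → 100
patient=Mira: ✓ → 112
patient=Farah: ✓ → 132
patient=Gus: ✓ → 124
patient=Tara: ✓ → 89
triage_sum = 131 + 135 + 164 + 176 + 151 + 100 + 112 + 132 + 124 + 89 = 1314

1314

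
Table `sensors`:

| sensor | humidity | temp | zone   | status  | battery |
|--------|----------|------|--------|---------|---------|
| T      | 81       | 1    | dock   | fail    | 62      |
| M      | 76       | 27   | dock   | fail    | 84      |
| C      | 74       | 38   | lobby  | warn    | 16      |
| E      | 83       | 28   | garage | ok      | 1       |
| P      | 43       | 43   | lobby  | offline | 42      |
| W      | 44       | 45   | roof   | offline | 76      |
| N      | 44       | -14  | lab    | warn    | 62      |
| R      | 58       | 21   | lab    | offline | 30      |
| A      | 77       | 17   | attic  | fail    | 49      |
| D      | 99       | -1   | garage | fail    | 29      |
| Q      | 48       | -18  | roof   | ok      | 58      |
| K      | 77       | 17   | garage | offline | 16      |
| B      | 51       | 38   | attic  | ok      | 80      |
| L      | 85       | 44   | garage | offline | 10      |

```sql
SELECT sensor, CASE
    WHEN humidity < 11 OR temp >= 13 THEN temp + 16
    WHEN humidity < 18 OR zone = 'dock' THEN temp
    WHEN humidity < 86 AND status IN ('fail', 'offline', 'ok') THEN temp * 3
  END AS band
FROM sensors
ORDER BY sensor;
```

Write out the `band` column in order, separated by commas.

sensor=A: humidity < 11 OR temp >= 13 → 33
sensor=B: humidity < 11 OR temp >= 13 → 54
sensor=C: humidity < 11 OR temp >= 13 → 54
sensor=D: (no match → NULL) → NULL
sensor=E: humidity < 11 OR temp >= 13 → 44
sensor=K: humidity < 11 OR temp >= 13 → 33
sensor=L: humidity < 11 OR temp >= 13 → 60
sensor=M: humidity < 11 OR temp >= 13 → 43
sensor=N: (no match → NULL) → NULL
sensor=P: humidity < 11 OR temp >= 13 → 59
sensor=Q: humidity < 86 AND status IN ('fail', 'offline', 'ok') → -54
sensor=R: humidity < 11 OR temp >= 13 → 37
sensor=T: humidity < 18 OR zone = 'dock' → 1
sensor=W: humidity < 11 OR temp >= 13 → 61

33, 54, 54, NULL, 44, 33, 60, 43, NULL, 59, -54, 37, 1, 61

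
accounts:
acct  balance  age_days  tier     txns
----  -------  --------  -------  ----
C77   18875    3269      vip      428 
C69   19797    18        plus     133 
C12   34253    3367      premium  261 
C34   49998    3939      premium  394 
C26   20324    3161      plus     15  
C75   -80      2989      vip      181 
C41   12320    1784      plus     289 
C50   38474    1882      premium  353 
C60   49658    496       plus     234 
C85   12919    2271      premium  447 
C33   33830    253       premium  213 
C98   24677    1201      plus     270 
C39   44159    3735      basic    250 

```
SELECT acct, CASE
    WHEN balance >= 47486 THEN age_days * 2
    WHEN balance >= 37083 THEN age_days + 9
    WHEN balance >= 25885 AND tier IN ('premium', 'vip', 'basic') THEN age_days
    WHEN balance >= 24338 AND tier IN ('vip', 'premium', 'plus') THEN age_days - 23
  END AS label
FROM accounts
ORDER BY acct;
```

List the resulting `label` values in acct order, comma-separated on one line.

3367, NULL, 253, 7878, 3744, NULL, 1891, 992, NULL, NULL, NULL, NULL, 1178

acct=C12: balance >= 25885 AND tier IN ('premium', 'vip', 'basic') → 3367
acct=C26: (no match → NULL) → NULL
acct=C33: balance >= 25885 AND tier IN ('premium', 'vip', 'basic') → 253
acct=C34: balance >= 47486 → 7878
acct=C39: balance >= 37083 → 3744
acct=C41: (no match → NULL) → NULL
acct=C50: balance >= 37083 → 1891
acct=C60: balance >= 47486 → 992
acct=C69: (no match → NULL) → NULL
acct=C75: (no match → NULL) → NULL
acct=C77: (no match → NULL) → NULL
acct=C85: (no match → NULL) → NULL
acct=C98: balance >= 24338 AND tier IN ('vip', 'premium', 'plus') → 1178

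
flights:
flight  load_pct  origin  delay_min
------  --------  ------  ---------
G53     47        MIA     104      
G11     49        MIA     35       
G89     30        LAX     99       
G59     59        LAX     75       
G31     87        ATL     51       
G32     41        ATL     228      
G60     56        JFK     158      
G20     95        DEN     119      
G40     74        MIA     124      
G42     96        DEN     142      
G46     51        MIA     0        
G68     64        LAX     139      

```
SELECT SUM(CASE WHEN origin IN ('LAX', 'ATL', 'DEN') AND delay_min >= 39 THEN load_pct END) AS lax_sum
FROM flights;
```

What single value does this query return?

472

flight=G53: ✗
flight=G11: ✗
flight=G89: ✓ → 30
flight=G59: ✓ → 59
flight=G31: ✓ → 87
flight=G32: ✓ → 41
flight=G60: ✗
flight=G20: ✓ → 95
flight=G40: ✗
flight=G42: ✓ → 96
flight=G46: ✗
flight=G68: ✓ → 64
lax_sum = 30 + 59 + 87 + 41 + 95 + 96 + 64 = 472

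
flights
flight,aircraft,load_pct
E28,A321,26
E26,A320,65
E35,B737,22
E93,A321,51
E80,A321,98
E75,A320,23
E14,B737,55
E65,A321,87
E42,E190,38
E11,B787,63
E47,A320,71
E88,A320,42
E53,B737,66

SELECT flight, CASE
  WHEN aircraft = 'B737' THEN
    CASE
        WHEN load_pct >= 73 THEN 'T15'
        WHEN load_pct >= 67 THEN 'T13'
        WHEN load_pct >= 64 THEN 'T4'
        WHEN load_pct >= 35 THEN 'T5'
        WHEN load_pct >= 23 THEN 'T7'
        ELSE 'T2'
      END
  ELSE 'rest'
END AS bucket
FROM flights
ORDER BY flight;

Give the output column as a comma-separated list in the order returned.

flight=E11: aircraft='B787' → outer ELSE → rest
flight=E14: aircraft='B737' → inner[load_pct >= 35] → T5
flight=E26: aircraft='A320' → outer ELSE → rest
flight=E28: aircraft='A321' → outer ELSE → rest
flight=E35: aircraft='B737' → inner[ELSE] → T2
flight=E42: aircraft='E190' → outer ELSE → rest
flight=E47: aircraft='A320' → outer ELSE → rest
flight=E53: aircraft='B737' → inner[load_pct >= 64] → T4
flight=E65: aircraft='A321' → outer ELSE → rest
flight=E75: aircraft='A320' → outer ELSE → rest
flight=E80: aircraft='A321' → outer ELSE → rest
flight=E88: aircraft='A320' → outer ELSE → rest
flight=E93: aircraft='A321' → outer ELSE → rest

rest, T5, rest, rest, T2, rest, rest, T4, rest, rest, rest, rest, rest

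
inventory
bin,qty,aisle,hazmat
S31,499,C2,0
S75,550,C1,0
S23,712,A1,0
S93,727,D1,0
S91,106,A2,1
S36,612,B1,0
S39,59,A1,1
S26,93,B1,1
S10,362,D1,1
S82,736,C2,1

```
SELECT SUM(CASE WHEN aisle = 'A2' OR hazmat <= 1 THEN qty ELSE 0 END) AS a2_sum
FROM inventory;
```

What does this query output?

bin=S31: ✓ → 499
bin=S75: ✓ → 550
bin=S23: ✓ → 712
bin=S93: ✓ → 727
bin=S91: ✓ → 106
bin=S36: ✓ → 612
bin=S39: ✓ → 59
bin=S26: ✓ → 93
bin=S10: ✓ → 362
bin=S82: ✓ → 736
a2_sum = 499 + 550 + 712 + 727 + 106 + 612 + 59 + 93 + 362 + 736 = 4456

4456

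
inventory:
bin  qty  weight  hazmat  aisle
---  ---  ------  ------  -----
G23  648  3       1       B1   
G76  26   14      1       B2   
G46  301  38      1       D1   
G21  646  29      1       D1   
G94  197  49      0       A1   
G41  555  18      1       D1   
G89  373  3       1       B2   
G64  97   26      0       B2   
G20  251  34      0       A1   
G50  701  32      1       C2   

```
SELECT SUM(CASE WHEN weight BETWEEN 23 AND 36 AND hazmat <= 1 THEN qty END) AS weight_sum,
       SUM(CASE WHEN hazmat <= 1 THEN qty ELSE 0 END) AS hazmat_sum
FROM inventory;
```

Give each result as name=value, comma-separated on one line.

weight_sum=1695, hazmat_sum=3795

[weight_sum: weight BETWEEN 23 AND 36 AND hazmat <= 1]
bin=G23: ✗
bin=G76: ✗
bin=G46: ✗
bin=G21: ✓ → 646
bin=G94: ✗
bin=G41: ✗
bin=G89: ✗
bin=G64: ✓ → 97
bin=G20: ✓ → 251
bin=G50: ✓ → 701
weight_sum = 646 + 97 + 251 + 701 = 1695
—
[hazmat_sum: hazmat <= 1]
bin=G23: ✓ → 648
bin=G76: ✓ → 26
bin=G46: ✓ → 301
bin=G21: ✓ → 646
bin=G94: ✓ → 197
bin=G41: ✓ → 555
bin=G89: ✓ → 373
bin=G64: ✓ → 97
bin=G20: ✓ → 251
bin=G50: ✓ → 701
hazmat_sum = 648 + 26 + 301 + 646 + 197 + 555 + 373 + 97 + 251 + 701 = 3795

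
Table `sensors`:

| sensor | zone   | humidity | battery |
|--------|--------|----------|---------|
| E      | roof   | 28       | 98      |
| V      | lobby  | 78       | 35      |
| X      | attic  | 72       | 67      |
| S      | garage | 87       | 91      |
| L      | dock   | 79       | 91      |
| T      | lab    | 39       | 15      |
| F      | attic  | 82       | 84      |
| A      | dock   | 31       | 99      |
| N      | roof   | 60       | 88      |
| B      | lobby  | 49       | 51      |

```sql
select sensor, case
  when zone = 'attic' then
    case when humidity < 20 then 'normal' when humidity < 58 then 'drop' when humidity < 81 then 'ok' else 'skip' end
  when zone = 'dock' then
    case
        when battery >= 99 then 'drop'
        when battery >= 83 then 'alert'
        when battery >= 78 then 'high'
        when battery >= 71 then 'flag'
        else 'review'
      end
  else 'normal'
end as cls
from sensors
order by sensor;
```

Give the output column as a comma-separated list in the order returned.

sensor=A: zone='dock' → inner[battery >= 99] → drop
sensor=B: zone='lobby' → outer ELSE → normal
sensor=E: zone='roof' → outer ELSE → normal
sensor=F: zone='attic' → inner[ELSE] → skip
sensor=L: zone='dock' → inner[battery >= 83] → alert
sensor=N: zone='roof' → outer ELSE → normal
sensor=S: zone='garage' → outer ELSE → normal
sensor=T: zone='lab' → outer ELSE → normal
sensor=V: zone='lobby' → outer ELSE → normal
sensor=X: zone='attic' → inner[humidity < 81] → ok

drop, normal, normal, skip, alert, normal, normal, normal, normal, ok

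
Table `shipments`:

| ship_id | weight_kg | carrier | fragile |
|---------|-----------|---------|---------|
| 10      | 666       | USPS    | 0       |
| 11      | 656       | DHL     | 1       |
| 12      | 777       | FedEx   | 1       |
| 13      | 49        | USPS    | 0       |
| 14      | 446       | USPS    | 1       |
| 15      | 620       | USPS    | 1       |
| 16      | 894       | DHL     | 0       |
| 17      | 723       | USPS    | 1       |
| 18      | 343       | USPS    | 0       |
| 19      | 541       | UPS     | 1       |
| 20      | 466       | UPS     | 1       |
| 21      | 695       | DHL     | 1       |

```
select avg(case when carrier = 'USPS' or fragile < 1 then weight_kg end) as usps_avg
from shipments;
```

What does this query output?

ship_id=10: ✓ → 666
ship_id=11: ✗
ship_id=12: ✗
ship_id=13: ✓ → 49
ship_id=14: ✓ → 446
ship_id=15: ✓ → 620
ship_id=16: ✓ → 894
ship_id=17: ✓ → 723
ship_id=18: ✓ → 343
ship_id=19: ✗
ship_id=20: ✗
ship_id=21: ✗
usps_avg = (666 + 49 + 446 + 620 + 894 + 723 + 343) / 7 = 534.4285714286

534.4285714286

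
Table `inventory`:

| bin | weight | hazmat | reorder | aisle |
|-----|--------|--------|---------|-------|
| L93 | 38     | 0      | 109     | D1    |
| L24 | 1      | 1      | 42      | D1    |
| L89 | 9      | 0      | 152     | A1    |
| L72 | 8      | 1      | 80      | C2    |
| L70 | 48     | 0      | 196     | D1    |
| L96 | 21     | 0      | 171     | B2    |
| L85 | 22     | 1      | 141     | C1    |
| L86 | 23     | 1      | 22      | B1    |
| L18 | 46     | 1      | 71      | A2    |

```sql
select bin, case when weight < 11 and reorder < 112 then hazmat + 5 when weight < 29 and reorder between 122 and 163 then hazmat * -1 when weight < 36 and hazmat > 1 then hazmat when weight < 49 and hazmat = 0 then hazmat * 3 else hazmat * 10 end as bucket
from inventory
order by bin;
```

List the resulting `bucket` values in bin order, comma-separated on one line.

10, 6, 0, 6, -1, 10, 0, 0, 0

bin=L18: ELSE → 10
bin=L24: weight < 11 and reorder < 112 → 6
bin=L70: weight < 49 and hazmat = 0 → 0
bin=L72: weight < 11 and reorder < 112 → 6
bin=L85: weight < 29 and reorder between 122 and 163 → -1
bin=L86: ELSE → 10
bin=L89: weight < 29 and reorder between 122 and 163 → 0
bin=L93: weight < 49 and hazmat = 0 → 0
bin=L96: weight < 49 and hazmat = 0 → 0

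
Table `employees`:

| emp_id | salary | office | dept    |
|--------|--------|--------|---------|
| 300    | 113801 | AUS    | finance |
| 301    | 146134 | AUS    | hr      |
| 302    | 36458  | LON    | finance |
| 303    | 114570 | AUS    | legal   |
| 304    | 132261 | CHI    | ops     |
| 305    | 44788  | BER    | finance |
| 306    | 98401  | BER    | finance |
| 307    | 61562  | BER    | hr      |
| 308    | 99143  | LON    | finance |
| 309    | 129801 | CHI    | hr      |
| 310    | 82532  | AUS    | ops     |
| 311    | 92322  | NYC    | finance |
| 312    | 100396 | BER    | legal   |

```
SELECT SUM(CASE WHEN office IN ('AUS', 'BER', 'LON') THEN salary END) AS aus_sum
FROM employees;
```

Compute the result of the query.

emp_id=300: ✓ → 113801
emp_id=301: ✓ → 146134
emp_id=302: ✓ → 36458
emp_id=303: ✓ → 114570
emp_id=304: ✗
emp_id=305: ✓ → 44788
emp_id=306: ✓ → 98401
emp_id=307: ✓ → 61562
emp_id=308: ✓ → 99143
emp_id=309: ✗
emp_id=310: ✓ → 82532
emp_id=311: ✗
emp_id=312: ✓ → 100396
aus_sum = 113801 + 146134 + 36458 + 114570 + 44788 + 98401 + 61562 + 99143 + 82532 + 100396 = 897785

897785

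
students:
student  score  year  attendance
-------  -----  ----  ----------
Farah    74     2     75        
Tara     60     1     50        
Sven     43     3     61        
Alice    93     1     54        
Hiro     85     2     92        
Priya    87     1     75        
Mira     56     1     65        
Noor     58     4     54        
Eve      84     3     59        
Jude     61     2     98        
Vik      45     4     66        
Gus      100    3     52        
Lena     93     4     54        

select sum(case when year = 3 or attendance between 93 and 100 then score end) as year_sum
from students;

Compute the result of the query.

288

student=Farah: ✗
student=Tara: ✗
student=Sven: ✓ → 43
student=Alice: ✗
student=Hiro: ✗
student=Priya: ✗
student=Mira: ✗
student=Noor: ✗
student=Eve: ✓ → 84
student=Jude: ✓ → 61
student=Vik: ✗
student=Gus: ✓ → 100
student=Lena: ✗
year_sum = 43 + 84 + 61 + 100 = 288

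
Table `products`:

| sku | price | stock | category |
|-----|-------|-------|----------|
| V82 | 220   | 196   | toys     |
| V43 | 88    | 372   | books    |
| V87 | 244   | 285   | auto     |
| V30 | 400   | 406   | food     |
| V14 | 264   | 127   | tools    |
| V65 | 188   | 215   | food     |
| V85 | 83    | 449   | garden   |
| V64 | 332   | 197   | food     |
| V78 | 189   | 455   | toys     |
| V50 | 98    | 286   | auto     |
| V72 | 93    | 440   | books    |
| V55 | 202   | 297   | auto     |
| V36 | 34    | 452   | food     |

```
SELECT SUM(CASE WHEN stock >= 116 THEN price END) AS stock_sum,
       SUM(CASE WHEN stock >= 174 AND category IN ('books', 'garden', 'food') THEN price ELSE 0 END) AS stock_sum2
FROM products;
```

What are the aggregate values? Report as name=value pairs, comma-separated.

[stock_sum: stock >= 116]
sku=V82: ✓ → 220
sku=V43: ✓ → 88
sku=V87: ✓ → 244
sku=V30: ✓ → 400
sku=V14: ✓ → 264
sku=V65: ✓ → 188
sku=V85: ✓ → 83
sku=V64: ✓ → 332
sku=V78: ✓ → 189
sku=V50: ✓ → 98
sku=V72: ✓ → 93
sku=V55: ✓ → 202
sku=V36: ✓ → 34
stock_sum = 220 + 88 + 244 + 400 + 264 + 188 + 83 + 332 + 189 + 98 + 93 + 202 + 34 = 2435
—
[stock_sum2: stock >= 174 AND category IN ('books', 'garden', 'food')]
sku=V82: ✗
sku=V43: ✓ → 88
sku=V87: ✗
sku=V30: ✓ → 400
sku=V14: ✗
sku=V65: ✓ → 188
sku=V85: ✓ → 83
sku=V64: ✓ → 332
sku=V78: ✗
sku=V50: ✗
sku=V72: ✓ → 93
sku=V55: ✗
sku=V36: ✓ → 34
stock_sum2 = 88 + 400 + 188 + 83 + 332 + 93 + 34 = 1218

stock_sum=2435, stock_sum2=1218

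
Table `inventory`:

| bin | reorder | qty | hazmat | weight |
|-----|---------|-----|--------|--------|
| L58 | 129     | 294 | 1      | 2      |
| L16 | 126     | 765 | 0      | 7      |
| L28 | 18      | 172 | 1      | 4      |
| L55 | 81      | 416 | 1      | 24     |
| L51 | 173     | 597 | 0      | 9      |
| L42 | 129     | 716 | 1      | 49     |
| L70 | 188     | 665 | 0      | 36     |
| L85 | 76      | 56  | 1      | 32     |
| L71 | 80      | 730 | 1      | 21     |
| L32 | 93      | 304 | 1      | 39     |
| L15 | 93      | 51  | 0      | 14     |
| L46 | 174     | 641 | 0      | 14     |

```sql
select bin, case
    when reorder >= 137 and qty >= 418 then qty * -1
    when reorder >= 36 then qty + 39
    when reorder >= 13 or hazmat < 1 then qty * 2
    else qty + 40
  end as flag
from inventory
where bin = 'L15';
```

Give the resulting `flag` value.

90

bin = L15: reorder=93, qty=51, hazmat=0, weight=14.
reorder >= 137 and qty >= 418 → false
reorder >= 36 → true → 90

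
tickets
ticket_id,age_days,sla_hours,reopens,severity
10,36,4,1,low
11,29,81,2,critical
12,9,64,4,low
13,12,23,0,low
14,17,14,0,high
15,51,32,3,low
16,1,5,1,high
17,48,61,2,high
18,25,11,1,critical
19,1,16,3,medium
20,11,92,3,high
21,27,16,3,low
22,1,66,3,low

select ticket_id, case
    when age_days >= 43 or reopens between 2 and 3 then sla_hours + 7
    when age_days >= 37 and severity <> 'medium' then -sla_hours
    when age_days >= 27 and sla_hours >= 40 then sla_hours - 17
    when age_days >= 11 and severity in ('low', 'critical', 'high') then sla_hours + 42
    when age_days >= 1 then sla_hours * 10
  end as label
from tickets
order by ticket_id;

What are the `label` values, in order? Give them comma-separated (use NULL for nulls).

46, 88, 640, 65, 56, 39, 50, 68, 53, 23, 99, 23, 73

ticket_id=10: age_days >= 11 and severity in ('low', 'critical', 'high') → 46
ticket_id=11: age_days >= 43 or reopens between 2 and 3 → 88
ticket_id=12: age_days >= 1 → 640
ticket_id=13: age_days >= 11 and severity in ('low', 'critical', 'high') → 65
ticket_id=14: age_days >= 11 and severity in ('low', 'critical', 'high') → 56
ticket_id=15: age_days >= 43 or reopens between 2 and 3 → 39
ticket_id=16: age_days >= 1 → 50
ticket_id=17: age_days >= 43 or reopens between 2 and 3 → 68
ticket_id=18: age_days >= 11 and severity in ('low', 'critical', 'high') → 53
ticket_id=19: age_days >= 43 or reopens between 2 and 3 → 23
ticket_id=20: age_days >= 43 or reopens between 2 and 3 → 99
ticket_id=21: age_days >= 43 or reopens between 2 and 3 → 23
ticket_id=22: age_days >= 43 or reopens between 2 and 3 → 73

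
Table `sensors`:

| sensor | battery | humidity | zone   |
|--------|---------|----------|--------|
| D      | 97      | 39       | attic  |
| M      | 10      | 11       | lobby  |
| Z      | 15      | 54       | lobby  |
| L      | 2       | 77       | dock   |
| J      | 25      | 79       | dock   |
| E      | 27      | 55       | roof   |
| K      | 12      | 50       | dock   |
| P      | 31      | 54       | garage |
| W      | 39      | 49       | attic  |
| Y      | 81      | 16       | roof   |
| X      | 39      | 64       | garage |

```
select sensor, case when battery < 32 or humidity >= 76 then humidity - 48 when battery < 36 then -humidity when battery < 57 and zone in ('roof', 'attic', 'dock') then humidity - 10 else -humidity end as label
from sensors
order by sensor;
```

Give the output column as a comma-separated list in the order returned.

-39, 7, 31, 2, 29, -37, 6, 39, -64, -16, 6

sensor=D: ELSE → -39
sensor=E: battery < 32 or humidity >= 76 → 7
sensor=J: battery < 32 or humidity >= 76 → 31
sensor=K: battery < 32 or humidity >= 76 → 2
sensor=L: battery < 32 or humidity >= 76 → 29
sensor=M: battery < 32 or humidity >= 76 → -37
sensor=P: battery < 32 or humidity >= 76 → 6
sensor=W: battery < 57 and zone in ('roof', 'attic', 'dock') → 39
sensor=X: ELSE → -64
sensor=Y: ELSE → -16
sensor=Z: battery < 32 or humidity >= 76 → 6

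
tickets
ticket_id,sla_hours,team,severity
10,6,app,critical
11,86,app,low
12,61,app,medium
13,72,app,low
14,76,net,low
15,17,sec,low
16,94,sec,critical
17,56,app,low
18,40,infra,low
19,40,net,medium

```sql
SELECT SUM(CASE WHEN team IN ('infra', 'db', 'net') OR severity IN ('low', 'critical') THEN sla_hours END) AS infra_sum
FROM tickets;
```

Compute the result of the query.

ticket_id=10: ✓ → 6
ticket_id=11: ✓ → 86
ticket_id=12: ✗
ticket_id=13: ✓ → 72
ticket_id=14: ✓ → 76
ticket_id=15: ✓ → 17
ticket_id=16: ✓ → 94
ticket_id=17: ✓ → 56
ticket_id=18: ✓ → 40
ticket_id=19: ✓ → 40
infra_sum = 6 + 86 + 72 + 76 + 17 + 94 + 56 + 40 + 40 = 487

487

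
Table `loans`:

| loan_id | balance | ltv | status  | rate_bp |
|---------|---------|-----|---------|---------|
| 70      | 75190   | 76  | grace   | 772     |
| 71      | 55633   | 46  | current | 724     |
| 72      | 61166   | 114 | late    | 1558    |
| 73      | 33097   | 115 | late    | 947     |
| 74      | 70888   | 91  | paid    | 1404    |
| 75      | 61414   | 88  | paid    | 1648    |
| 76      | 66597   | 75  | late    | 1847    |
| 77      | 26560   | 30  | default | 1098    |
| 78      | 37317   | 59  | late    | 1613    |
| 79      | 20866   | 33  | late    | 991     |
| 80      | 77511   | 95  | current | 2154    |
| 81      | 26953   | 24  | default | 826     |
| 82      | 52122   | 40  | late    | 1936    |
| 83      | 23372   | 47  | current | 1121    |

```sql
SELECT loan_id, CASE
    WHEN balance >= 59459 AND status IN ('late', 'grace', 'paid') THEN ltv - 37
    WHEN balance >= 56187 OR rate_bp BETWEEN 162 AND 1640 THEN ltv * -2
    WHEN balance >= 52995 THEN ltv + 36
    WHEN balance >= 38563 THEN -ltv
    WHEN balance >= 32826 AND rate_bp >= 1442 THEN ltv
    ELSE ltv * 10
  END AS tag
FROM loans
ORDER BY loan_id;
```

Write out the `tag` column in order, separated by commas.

loan_id=70: balance >= 59459 AND status IN ('late', 'grace', 'paid') → 39
loan_id=71: balance >= 56187 OR rate_bp BETWEEN 162 AND 1640 → -92
loan_id=72: balance >= 59459 AND status IN ('late', 'grace', 'paid') → 77
loan_id=73: balance >= 56187 OR rate_bp BETWEEN 162 AND 1640 → -230
loan_id=74: balance >= 59459 AND status IN ('late', 'grace', 'paid') → 54
loan_id=75: balance >= 59459 AND status IN ('late', 'grace', 'paid') → 51
loan_id=76: balance >= 59459 AND status IN ('late', 'grace', 'paid') → 38
loan_id=77: balance >= 56187 OR rate_bp BETWEEN 162 AND 1640 → -60
loan_id=78: balance >= 56187 OR rate_bp BETWEEN 162 AND 1640 → -118
loan_id=79: balance >= 56187 OR rate_bp BETWEEN 162 AND 1640 → -66
loan_id=80: balance >= 56187 OR rate_bp BETWEEN 162 AND 1640 → -190
loan_id=81: balance >= 56187 OR rate_bp BETWEEN 162 AND 1640 → -48
loan_id=82: balance >= 38563 → -40
loan_id=83: balance >= 56187 OR rate_bp BETWEEN 162 AND 1640 → -94

39, -92, 77, -230, 54, 51, 38, -60, -118, -66, -190, -48, -40, -94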